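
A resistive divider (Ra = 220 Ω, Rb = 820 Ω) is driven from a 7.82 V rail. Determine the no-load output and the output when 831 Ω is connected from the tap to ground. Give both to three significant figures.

Unloaded: 6.17 V; loaded: 5.10 V

Open-circuit: V = 7.82 × 820/(220 + 820) = 6.17 V.
With the load, Rb becomes Rb‖R_L = 412.7 Ω, so V = 7.82 × 412.7/632.7 = 5.10 V.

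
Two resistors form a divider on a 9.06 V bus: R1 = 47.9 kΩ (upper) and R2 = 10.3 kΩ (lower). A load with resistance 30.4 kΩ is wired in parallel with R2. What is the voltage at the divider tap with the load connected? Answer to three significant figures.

V_out ≈ 1.25 V

The load sits in parallel with R2: R2‖R_L = (10.3 × 30.4) / (10.3 + 30.4) = 7.693 kΩ.
V_out = 9.06 × 7.693 / (47.9 + 7.693) = 9.06 × 7.693/55.59 = 1.25 V.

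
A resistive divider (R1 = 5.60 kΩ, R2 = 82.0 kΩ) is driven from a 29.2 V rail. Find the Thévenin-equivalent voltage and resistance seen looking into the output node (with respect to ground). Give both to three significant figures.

V_th is the open-circuit tap voltage: 29.2 × 82.0/(5.60 + 82.0) = 27.3 V.
With the supply zeroed, R1 and R2 appear in parallel from the tap: R_th = R1‖R2 = (5.60 × 82.0)/87.60 = 5.24 kΩ.

V_th = 27.3 V, R_th = 5.24 kΩ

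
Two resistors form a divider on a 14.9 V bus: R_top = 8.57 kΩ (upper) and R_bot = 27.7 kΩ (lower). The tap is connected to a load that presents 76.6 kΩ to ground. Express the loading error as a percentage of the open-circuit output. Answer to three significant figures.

The divider's output (Thévenin) resistance is R_top‖R_bot = 6.545 kΩ.
Fractional drop under load = R_th/(R_th + R_L) = 6.545 / (6.545 + 76.6) = 0.07872.
So the output falls by 7.87 %.

7.87 %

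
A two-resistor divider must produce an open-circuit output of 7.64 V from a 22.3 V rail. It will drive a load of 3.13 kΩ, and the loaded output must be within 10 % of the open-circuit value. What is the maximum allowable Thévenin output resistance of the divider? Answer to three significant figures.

Loading drop = R_th/(R_th + R_L) ≤ 0.100, so R_th ≤ R_L · ε/(1−ε) = 3.13 kΩ × 0.100/0.9000 = 348 Ω.
(Any R1, R2 with R2/(R1+R2) = 0.343 and R1‖R2 ≤ 348 Ω will meet the spec.)

R_th ≤ 348 Ω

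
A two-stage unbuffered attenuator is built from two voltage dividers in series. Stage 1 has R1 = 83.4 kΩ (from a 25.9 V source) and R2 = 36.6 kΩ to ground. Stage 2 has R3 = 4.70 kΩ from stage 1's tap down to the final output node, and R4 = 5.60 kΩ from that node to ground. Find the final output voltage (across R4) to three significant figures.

Stage 2 presents R3+R4 = 10.30 kΩ as a load on stage 1's tap.
Stage 1's lower leg becomes R2‖(R3+R4) = 8.038 kΩ, so V_mid = 25.9 × 8.038/91.44 = 2.277 V.
Stage 2 is itself unloaded: V_out = V_mid × R4/(R3+R4) = 2.277 × 5.60/10.30 = 1.24 V.

V_out ≈ 1.24 V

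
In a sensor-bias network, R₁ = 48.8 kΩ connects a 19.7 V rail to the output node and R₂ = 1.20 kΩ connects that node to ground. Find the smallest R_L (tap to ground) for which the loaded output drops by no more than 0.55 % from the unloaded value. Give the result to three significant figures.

Output resistance R_th = R₁‖R₂ = (48.8 × 1.20)/50.00 = 1.171 kΩ.
The fractional drop is R_th/(R_th + R_L); requiring this ≤ 0.00550 gives R_L ≥ R_th(1/0.00550 − 1) = 1.171 × 180.8 = 212 kΩ.

R_L(min) ≈ 212 kΩ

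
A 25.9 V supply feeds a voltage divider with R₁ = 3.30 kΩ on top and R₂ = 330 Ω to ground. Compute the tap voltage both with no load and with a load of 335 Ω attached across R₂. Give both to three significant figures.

Unloaded: 2.35 V; loaded: 1.24 V

Open-circuit: V = 25.9 × 330/(3300 + 330) = 2.35 V.
With the load, R₂ becomes R₂‖R_L = 166.2 Ω, so V = 25.9 × 166.2/3466 = 1.24 V.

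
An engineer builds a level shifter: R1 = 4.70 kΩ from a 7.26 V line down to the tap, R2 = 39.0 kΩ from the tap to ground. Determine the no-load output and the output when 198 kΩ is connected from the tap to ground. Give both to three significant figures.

Open-circuit: V = 7.26 × 39.0/(4.70 + 39.0) = 6.48 V.
With the load, R2 becomes R2‖R_L = 32.58 kΩ, so V = 7.26 × 32.58/37.28 = 6.34 V.

Unloaded: 6.48 V; loaded: 6.34 V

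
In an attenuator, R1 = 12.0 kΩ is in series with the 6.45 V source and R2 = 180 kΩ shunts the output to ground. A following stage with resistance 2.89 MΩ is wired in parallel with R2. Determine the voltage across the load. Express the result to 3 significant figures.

The load sits in parallel with R2: R2‖R_L = (180 × 2890) / (180 + 2890) = 169.4 kΩ.
V_out = 6.45 × 169.4 / (12.0 + 169.4) = 6.45 × 169.4/181.4 = 6.02 V.
(Unloaded it would have been 6.05 V.)

V_out ≈ 6.02 V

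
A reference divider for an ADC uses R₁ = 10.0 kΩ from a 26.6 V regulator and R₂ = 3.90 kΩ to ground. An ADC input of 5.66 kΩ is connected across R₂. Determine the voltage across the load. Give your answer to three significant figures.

V_out ≈ 4.99 V

The load sits in parallel with R₂: R₂‖R_L = (3.90 × 5.66) / (3.90 + 5.66) = 2.309 kΩ.
V_out = 26.6 × 2.309 / (10.0 + 2.309) = 26.6 × 2.309/12.31 = 4.99 V.
(Unloaded it would have been 7.46 V.)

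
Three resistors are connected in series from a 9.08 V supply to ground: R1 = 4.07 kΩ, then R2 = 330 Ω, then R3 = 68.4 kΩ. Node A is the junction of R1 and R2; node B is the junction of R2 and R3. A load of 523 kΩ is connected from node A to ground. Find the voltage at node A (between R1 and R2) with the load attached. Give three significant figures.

Below node A the series string R2+R3 = 68730 Ω sits in parallel with the 523000 Ω load: 60750 Ω.
V_A = 9.08 × 60750/(4070 + 60750) = 8.51 V.

V ≈ 8.51 V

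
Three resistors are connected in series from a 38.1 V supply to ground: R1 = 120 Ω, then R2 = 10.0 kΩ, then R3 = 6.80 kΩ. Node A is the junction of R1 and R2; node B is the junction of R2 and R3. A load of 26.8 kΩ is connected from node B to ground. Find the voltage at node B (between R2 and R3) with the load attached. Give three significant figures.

At node B, R3 is in parallel with the load: R3‖R_L = 5424 Ω.
Below node A the resistance is R2 + (R3‖R_L) = 15420 Ω, so V_A = 38.1 × 15420/15540 = 37.81 V.
Then V_B = V_A × (R3‖R_L)/(R2 + R3‖R_L) = 37.81 × 5424/15420 = 13.3 V.

V ≈ 13.3 V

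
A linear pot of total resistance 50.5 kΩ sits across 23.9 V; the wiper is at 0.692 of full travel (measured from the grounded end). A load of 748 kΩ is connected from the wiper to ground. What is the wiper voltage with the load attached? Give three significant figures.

V ≈ 16.3 V

The wiper splits the pot into (1−α)R = 15.55 kΩ above and αR = 34.95 kΩ below.
Lower section ‖ load = 33.39 kΩ.
V_wiper = 23.9 × 33.39/(15.55 + 33.39) = 16.3 V.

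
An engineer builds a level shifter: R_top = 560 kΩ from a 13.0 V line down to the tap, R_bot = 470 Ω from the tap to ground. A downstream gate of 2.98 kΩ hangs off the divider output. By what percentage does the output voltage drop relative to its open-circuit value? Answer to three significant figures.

The divider's output (Thévenin) resistance is R_top‖R_bot = 469.6 Ω.
Fractional drop under load = R_th/(R_th + R_L) = 469.6 / (469.6 + 2980) = 0.1361.
So the output falls by 13.6 %.

13.6 %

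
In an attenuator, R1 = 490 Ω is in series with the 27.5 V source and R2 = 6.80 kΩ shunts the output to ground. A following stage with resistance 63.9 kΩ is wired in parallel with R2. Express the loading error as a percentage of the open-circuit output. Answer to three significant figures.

The divider's output (Thévenin) resistance is R1‖R2 = 457.1 Ω.
Fractional drop under load = R_th/(R_th + R_L) = 457.1 / (457.1 + 63900) = 0.007102.
So the output falls by 0.710 %.

0.710 %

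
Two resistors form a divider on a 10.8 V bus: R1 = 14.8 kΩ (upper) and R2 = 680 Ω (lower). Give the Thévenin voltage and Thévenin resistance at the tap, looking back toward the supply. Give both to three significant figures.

V_th = 0.474 V, R_th = 650 Ω

V_th is the open-circuit tap voltage: 10.8 × 680/(14800 + 680) = 0.474 V.
With the supply zeroed, R1 and R2 appear in parallel from the tap: R_th = R1‖R2 = (14800 × 680)/15480 = 650 Ω.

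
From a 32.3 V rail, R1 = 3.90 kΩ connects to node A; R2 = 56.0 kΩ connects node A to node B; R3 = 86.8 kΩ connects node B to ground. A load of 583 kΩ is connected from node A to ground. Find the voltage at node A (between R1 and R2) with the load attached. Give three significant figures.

Below node A the series string R2+R3 = 142.8 kΩ sits in parallel with the 583 kΩ load: 114.7 kΩ.
V_A = 32.3 × 114.7/(3.90 + 114.7) = 31.2 V.

V ≈ 31.2 V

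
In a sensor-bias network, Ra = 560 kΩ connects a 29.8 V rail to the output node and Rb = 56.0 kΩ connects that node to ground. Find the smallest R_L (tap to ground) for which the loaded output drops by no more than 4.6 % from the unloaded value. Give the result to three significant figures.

R_L(min) ≈ 1.06 MΩ

Output resistance R_th = Ra‖Rb = (560 × 56.0)/616.0 = 50.91 kΩ.
The fractional drop is R_th/(R_th + R_L); requiring this ≤ 0.0460 gives R_L ≥ R_th(1/0.0460 − 1) = 50.91 × 20.74 = 1.06 MΩ.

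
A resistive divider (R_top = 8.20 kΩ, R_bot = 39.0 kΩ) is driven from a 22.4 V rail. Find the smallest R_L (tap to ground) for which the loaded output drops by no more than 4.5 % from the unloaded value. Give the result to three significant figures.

Output resistance R_th = R_top‖R_bot = (8.20 × 39.0)/47.20 = 6.775 kΩ.
The fractional drop is R_th/(R_th + R_L); requiring this ≤ 0.0450 gives R_L ≥ R_th(1/0.0450 − 1) = 6.775 × 21.22 = 144 kΩ.

R_L(min) ≈ 144 kΩ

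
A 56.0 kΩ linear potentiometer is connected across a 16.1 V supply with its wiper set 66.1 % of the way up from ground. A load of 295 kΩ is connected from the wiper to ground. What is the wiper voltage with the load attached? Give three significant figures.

The wiper splits the pot into (1−α)R = 18.98 kΩ above and αR = 37.02 kΩ below.
Lower section ‖ load = 32.89 kΩ.
V_wiper = 16.1 × 32.89/(18.98 + 32.89) = 10.2 V.

V ≈ 10.2 V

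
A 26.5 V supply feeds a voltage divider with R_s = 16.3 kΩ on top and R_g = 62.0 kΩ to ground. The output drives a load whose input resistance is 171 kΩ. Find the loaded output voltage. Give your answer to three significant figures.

The load sits in parallel with R_g: R_g‖R_L = (62.0 × 171) / (62.0 + 171) = 45.50 kΩ.
V_out = 26.5 × 45.50 / (16.3 + 45.50) = 26.5 × 45.50/61.80 = 19.5 V.

V_out ≈ 19.5 V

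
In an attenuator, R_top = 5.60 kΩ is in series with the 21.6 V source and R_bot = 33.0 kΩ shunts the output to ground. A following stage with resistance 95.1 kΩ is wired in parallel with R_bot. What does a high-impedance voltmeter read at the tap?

The load sits in parallel with R_bot: R_bot‖R_L = (33.0 × 95.1) / (33.0 + 95.1) = 24.50 kΩ.
V_out = 21.6 × 24.50 / (5.60 + 24.50) = 21.6 × 24.50/30.10 = 17.6 V.
(Unloaded it would have been 18.5 V.)

V_out ≈ 17.6 V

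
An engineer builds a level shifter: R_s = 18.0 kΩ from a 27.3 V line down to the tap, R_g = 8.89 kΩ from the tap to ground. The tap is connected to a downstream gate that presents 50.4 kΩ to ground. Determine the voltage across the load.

V_out ≈ 8.07 V

The load sits in parallel with R_g: R_g‖R_L = (8.89 × 50.4) / (8.89 + 50.4) = 7.557 kΩ.
V_out = 27.3 × 7.557 / (18.0 + 7.557) = 27.3 × 7.557/25.56 = 8.07 V.
(Unloaded it would have been 9.03 V.)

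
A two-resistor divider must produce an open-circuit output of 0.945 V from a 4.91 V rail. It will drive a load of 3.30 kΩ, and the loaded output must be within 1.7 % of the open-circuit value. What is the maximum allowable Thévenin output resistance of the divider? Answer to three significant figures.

R_th ≤ 57.1 Ω

Loading drop = R_th/(R_th + R_L) ≤ 0.0170, so R_th ≤ R_L · ε/(1−ε) = 3.30 kΩ × 0.0170/0.9830 = 57.1 Ω.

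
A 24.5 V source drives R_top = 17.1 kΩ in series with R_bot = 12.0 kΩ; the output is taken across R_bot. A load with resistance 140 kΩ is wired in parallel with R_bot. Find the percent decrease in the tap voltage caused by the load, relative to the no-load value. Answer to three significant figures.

The divider's output (Thévenin) resistance is R_top‖R_bot = 7.052 kΩ.
Fractional drop under load = R_th/(R_th + R_L) = 7.052 / (7.052 + 140) = 0.04795.
So the output falls by 4.80 %.

4.80 %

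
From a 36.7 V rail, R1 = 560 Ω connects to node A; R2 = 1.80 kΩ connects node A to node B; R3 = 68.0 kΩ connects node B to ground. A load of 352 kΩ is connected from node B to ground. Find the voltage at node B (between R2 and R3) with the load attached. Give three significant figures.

At node B, R3 is in parallel with the load: R3‖R_L = 56990 Ω.
Below node A the resistance is R2 + (R3‖R_L) = 58790 Ω, so V_A = 36.7 × 58790/59350 = 36.35 V.
Then V_B = V_A × (R3‖R_L)/(R2 + R3‖R_L) = 36.35 × 56990/58790 = 35.2 V.

V ≈ 35.2 V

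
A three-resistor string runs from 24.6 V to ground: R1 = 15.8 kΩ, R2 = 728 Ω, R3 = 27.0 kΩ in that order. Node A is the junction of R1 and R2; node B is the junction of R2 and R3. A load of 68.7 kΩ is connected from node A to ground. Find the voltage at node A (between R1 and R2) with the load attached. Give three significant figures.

V ≈ 13.7 V

Below node A the series string R2+R3 = 27730 Ω sits in parallel with the 68700 Ω load: 19750 Ω.
V_A = 24.6 × 19750/(15800 + 19750) = 13.7 V.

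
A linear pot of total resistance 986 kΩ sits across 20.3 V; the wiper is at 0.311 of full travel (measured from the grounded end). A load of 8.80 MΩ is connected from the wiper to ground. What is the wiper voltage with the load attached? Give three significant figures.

V ≈ 6.17 V

The wiper splits the pot into (1−α)R = 679.4 kΩ above and αR = 306.6 kΩ below.
Lower section ‖ load = 296.3 kΩ.
V_wiper = 20.3 × 296.3/(679.4 + 296.3) = 6.17 V.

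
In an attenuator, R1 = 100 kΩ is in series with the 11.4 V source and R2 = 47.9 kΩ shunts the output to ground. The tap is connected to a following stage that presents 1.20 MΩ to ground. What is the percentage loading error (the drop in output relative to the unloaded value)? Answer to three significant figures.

2.63 %

The divider's output (Thévenin) resistance is R1‖R2 = 32.39 kΩ.
Fractional drop under load = R_th/(R_th + R_L) = 32.39 / (32.39 + 1200) = 0.02628.
So the output falls by 2.63 %.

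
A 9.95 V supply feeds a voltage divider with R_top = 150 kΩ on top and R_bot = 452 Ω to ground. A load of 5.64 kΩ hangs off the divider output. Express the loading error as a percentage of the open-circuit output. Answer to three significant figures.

The divider's output (Thévenin) resistance is R_top‖R_bot = 450.6 Ω.
Fractional drop under load = R_th/(R_th + R_L) = 450.6 / (450.6 + 5640) = 0.07399.
So the output falls by 7.40 %.

7.40 %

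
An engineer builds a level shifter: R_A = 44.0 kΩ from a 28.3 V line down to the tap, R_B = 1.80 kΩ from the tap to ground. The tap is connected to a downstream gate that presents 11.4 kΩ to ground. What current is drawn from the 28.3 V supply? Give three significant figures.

I ≈ 0.621 mA

R_B‖R_L = 1.555 kΩ, so the source sees R_A + R_B‖R_L = 45.55 kΩ.
I = 28.3 V / 45.55 kΩ = 0.621 mA.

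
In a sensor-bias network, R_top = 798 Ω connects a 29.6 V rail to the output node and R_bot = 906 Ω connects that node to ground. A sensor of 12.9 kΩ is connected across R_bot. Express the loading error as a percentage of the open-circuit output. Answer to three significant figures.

3.18 %

The divider's output (Thévenin) resistance is R_top‖R_bot = 424.3 Ω.
Fractional drop under load = R_th/(R_th + R_L) = 424.3 / (424.3 + 12900) = 0.03184.
So the output falls by 3.18 %.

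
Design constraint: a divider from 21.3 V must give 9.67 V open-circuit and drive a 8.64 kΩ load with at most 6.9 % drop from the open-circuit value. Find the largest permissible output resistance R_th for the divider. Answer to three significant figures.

Loading drop = R_th/(R_th + R_L) ≤ 0.0690, so R_th ≤ R_L · ε/(1−ε) = 8.64 kΩ × 0.0690/0.9310 = 640 Ω.
(Any R1, R2 with R2/(R1+R2) = 0.454 and R1‖R2 ≤ 640 Ω will meet the spec.)

R_th ≤ 640 Ω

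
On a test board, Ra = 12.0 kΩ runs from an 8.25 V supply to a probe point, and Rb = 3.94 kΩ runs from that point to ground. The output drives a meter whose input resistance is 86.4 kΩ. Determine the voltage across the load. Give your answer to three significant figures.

V_out ≈ 1.97 V

The load sits in parallel with Rb: Rb‖R_L = (3.94 × 86.4) / (3.94 + 86.4) = 3.768 kΩ.
V_out = 8.25 × 3.768 / (12.0 + 3.768) = 8.25 × 3.768/15.77 = 1.97 V.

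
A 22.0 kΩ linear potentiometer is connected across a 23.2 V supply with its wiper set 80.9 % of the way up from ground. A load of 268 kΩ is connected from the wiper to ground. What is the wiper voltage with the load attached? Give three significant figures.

V ≈ 18.5 V

The wiper splits the pot into (1−α)R = 4.202 kΩ above and αR = 17.80 kΩ below.
Lower section ‖ load = 16.69 kΩ.
V_wiper = 23.2 × 16.69/(4.202 + 16.69) = 18.5 V.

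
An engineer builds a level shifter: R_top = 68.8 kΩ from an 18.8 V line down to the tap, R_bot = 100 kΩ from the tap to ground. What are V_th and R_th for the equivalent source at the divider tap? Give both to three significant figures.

V_th is the open-circuit tap voltage: 18.8 × 100/(68.8 + 100) = 11.1 V.
With the supply zeroed, R_top and R_bot appear in parallel from the tap: R_th = R_top‖R_bot = (68.8 × 100)/168.8 = 40.8 kΩ.

V_th = 11.1 V, R_th = 40.8 kΩ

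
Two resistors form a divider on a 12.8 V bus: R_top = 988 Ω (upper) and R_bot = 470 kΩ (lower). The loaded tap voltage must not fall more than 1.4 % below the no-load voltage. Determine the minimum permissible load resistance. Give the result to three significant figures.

R_L(min) ≈ 69.4 kΩ

Output resistance R_th = R_top‖R_bot = (988 × 470000)/471000 = 985.9 Ω.
The fractional drop is R_th/(R_th + R_L); requiring this ≤ 0.0140 gives R_L ≥ R_th(1/0.0140 − 1) = 985.9 × 70.43 = 69.4 kΩ.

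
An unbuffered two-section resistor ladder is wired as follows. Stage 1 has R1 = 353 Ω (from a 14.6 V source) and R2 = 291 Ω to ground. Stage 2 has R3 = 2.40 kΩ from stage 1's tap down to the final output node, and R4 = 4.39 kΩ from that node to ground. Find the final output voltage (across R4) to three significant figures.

V_out ≈ 4.17 V

Stage 2 presents R3+R4 = 6790 Ω as a load on stage 1's tap.
Stage 1's lower leg becomes R2‖(R3+R4) = 279.0 Ω, so V_mid = 14.6 × 279.0/632.0 = 6.446 V.
Stage 2 is itself unloaded: V_out = V_mid × R4/(R3+R4) = 6.446 × 4390/6790 = 4.17 V.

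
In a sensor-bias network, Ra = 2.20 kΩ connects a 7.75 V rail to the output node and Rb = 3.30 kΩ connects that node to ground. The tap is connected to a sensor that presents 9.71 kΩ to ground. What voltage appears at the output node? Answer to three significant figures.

V_out ≈ 4.09 V

The load sits in parallel with Rb: Rb‖R_L = (3.30 × 9.71) / (3.30 + 9.71) = 2.463 kΩ.
V_out = 7.75 × 2.463 / (2.20 + 2.463) = 7.75 × 2.463/4.663 = 4.09 V.
(Unloaded it would have been 4.65 V.)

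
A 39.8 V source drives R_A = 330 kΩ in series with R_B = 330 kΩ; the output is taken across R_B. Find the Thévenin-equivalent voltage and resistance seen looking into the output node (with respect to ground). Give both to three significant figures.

V_th is the open-circuit tap voltage: 39.8 × 330/(330 + 330) = 19.9 V.
With the supply zeroed, R_A and R_B appear in parallel from the tap: R_th = R_A‖R_B = (330 × 330)/660.0 = 165 kΩ.

V_th = 19.9 V, R_th = 165 kΩ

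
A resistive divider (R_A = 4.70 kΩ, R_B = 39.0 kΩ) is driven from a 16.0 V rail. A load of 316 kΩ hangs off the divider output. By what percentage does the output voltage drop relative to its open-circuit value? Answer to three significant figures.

The divider's output (Thévenin) resistance is R_A‖R_B = 4.195 kΩ.
Fractional drop under load = R_th/(R_th + R_L) = 4.195 / (4.195 + 316) = 0.01310.
So the output falls by 1.31 %.

1.31 %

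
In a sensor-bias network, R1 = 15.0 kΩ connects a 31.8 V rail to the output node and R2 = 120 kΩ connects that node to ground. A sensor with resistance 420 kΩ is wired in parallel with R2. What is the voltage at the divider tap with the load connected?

The load sits in parallel with R2: R2‖R_L = (120 × 420) / (120 + 420) = 93.33 kΩ.
V_out = 31.8 × 93.33 / (15.0 + 93.33) = 31.8 × 93.33/108.3 = 27.4 V.

V_out ≈ 27.4 V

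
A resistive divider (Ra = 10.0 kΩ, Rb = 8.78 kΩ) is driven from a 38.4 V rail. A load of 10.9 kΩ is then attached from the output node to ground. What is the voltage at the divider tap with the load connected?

The load sits in parallel with Rb: Rb‖R_L = (8.78 × 10.9) / (8.78 + 10.9) = 4.863 kΩ.
V_out = 38.4 × 4.863 / (10.0 + 4.863) = 38.4 × 4.863/14.86 = 12.6 V.

V_out ≈ 12.6 V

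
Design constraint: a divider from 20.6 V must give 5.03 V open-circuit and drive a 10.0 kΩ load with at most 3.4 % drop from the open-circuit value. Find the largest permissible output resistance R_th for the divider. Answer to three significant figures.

R_th ≤ 352 Ω

Loading drop = R_th/(R_th + R_L) ≤ 0.0340, so R_th ≤ R_L · ε/(1−ε) = 10.0 kΩ × 0.0340/0.9660 = 352 Ω.
(Any R1, R2 with R2/(R1+R2) = 0.244 and R1‖R2 ≤ 352 Ω will meet the spec.)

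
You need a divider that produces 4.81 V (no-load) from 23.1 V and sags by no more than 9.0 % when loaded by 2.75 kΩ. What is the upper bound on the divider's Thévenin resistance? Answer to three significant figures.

Loading drop = R_th/(R_th + R_L) ≤ 0.0900, so R_th ≤ R_L · ε/(1−ε) = 2.75 kΩ × 0.0900/0.9100 = 272 Ω.
(Any R1, R2 with R2/(R1+R2) = 0.208 and R1‖R2 ≤ 272 Ω will meet the spec.)

R_th ≤ 272 Ω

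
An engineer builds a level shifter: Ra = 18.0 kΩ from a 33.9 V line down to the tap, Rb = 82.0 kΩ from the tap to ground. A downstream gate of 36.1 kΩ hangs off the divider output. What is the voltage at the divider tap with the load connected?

V_out ≈ 19.7 V

The load sits in parallel with Rb: Rb‖R_L = (82.0 × 36.1) / (82.0 + 36.1) = 25.07 kΩ.
V_out = 33.9 × 25.07 / (18.0 + 25.07) = 33.9 × 25.07/43.07 = 19.7 V.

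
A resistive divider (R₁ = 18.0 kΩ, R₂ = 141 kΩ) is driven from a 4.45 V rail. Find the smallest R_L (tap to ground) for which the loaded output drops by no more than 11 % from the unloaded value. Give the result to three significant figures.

Output resistance R_th = R₁‖R₂ = (18.0 × 141)/159.0 = 15.96 kΩ.
The fractional drop is R_th/(R_th + R_L); requiring this ≤ 0.110 gives R_L ≥ R_th(1/0.110 − 1) = 15.96 × 8.091 = 129 kΩ.

R_L(min) ≈ 129 kΩ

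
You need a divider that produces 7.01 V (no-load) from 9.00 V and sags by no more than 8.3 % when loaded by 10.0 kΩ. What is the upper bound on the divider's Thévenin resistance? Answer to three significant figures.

R_th ≤ 905 Ω

Loading drop = R_th/(R_th + R_L) ≤ 0.0830, so R_th ≤ R_L · ε/(1−ε) = 10.0 kΩ × 0.0830/0.9170 = 905 Ω.
(Any R1, R2 with R2/(R1+R2) = 0.779 and R1‖R2 ≤ 905 Ω will meet the spec.)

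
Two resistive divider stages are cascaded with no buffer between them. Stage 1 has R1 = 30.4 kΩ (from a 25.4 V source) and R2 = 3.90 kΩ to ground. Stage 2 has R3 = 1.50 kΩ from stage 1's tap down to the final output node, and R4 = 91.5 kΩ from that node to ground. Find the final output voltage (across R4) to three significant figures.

Stage 2 presents R3+R4 = 93.00 kΩ as a load on stage 1's tap.
Stage 1's lower leg becomes R2‖(R3+R4) = 3.743 kΩ, so V_mid = 25.4 × 3.743/34.14 = 2.785 V.
Stage 2 is itself unloaded: V_out = V_mid × R4/(R3+R4) = 2.785 × 91.5/93.00 = 2.74 V.

V_out ≈ 2.74 V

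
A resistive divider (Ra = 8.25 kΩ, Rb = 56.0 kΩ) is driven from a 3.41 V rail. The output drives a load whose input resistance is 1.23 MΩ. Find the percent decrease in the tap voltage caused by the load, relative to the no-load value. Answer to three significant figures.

The divider's output (Thévenin) resistance is Ra‖Rb = 7.191 kΩ.
Fractional drop under load = R_th/(R_th + R_L) = 7.191 / (7.191 + 1230) = 0.005812.
So the output falls by 0.581 %.

0.581 %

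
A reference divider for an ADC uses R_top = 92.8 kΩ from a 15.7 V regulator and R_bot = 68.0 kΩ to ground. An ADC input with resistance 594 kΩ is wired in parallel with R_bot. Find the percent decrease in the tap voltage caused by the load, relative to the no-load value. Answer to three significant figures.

The divider's output (Thévenin) resistance is R_top‖R_bot = 39.24 kΩ.
Fractional drop under load = R_th/(R_th + R_L) = 39.24 / (39.24 + 594) = 0.06197.
So the output falls by 6.20 %.

6.20 %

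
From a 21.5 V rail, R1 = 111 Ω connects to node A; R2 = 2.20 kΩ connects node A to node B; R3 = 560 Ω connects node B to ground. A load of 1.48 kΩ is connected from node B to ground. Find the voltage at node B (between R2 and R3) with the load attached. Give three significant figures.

V ≈ 3.21 V

At node B, R3 is in parallel with the load: R3‖R_L = 406.3 Ω.
Below node A the resistance is R2 + (R3‖R_L) = 2606 Ω, so V_A = 21.5 × 2606/2717 = 20.62 V.
Then V_B = V_A × (R3‖R_L)/(R2 + R3‖R_L) = 20.62 × 406.3/2606 = 3.21 V.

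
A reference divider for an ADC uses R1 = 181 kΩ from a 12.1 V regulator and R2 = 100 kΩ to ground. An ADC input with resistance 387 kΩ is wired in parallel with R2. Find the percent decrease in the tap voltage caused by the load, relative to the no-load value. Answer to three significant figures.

14.3 %

Unloaded V = 12.1 × 100/281.0 = 4.3060 V.
Loaded: R2‖R_L = 79.47 kΩ, giving V = 12.1 × 79.47/260.5 = 3.6916 V.
Drop = (4.3060 − 3.6916) / 4.3060 = 14.3 %.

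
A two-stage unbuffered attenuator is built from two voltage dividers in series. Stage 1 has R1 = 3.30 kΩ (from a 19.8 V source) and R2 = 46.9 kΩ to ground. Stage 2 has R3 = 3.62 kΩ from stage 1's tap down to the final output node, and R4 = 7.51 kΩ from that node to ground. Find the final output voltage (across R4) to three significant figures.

Stage 2 presents R3+R4 = 11.13 kΩ as a load on stage 1's tap.
Stage 1's lower leg becomes R2‖(R3+R4) = 8.995 kΩ, so V_mid = 19.8 × 8.995/12.30 = 14.49 V.
Stage 2 is itself unloaded: V_out = V_mid × R4/(R3+R4) = 14.49 × 7.51/11.13 = 9.77 V.

V_out ≈ 9.77 V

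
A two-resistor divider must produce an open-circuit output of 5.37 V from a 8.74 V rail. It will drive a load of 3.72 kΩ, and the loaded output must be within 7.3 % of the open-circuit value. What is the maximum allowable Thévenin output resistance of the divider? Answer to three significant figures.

R_th ≤ 293 Ω

Loading drop = R_th/(R_th + R_L) ≤ 0.0730, so R_th ≤ R_L · ε/(1−ε) = 3.72 kΩ × 0.0730/0.9270 = 293 Ω.
(Any R1, R2 with R2/(R1+R2) = 0.614 and R1‖R2 ≤ 293 Ω will meet the spec.)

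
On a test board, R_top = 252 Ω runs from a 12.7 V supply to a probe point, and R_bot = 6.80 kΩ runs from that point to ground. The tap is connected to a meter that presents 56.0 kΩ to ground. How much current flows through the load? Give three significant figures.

I_L ≈ 0.218 mA

R_bot‖R_L = 6064 Ω; V_out = 12.7 × 6064/6316 = 12.19 V.
I_L = V_out / R_L = 12.19 / 56.0 kΩ = 0.218 mA.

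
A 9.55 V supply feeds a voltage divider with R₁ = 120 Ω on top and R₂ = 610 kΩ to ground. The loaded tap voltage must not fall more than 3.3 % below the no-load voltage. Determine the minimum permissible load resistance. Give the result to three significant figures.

R_L(min) ≈ 3.52 kΩ

Output resistance R_th = R₁‖R₂ = (120 × 610000)/610100 = 120.0 Ω.
The fractional drop is R_th/(R_th + R_L); requiring this ≤ 0.0330 gives R_L ≥ R_th(1/0.0330 − 1) = 120.0 × 29.30 = 3.52 kΩ.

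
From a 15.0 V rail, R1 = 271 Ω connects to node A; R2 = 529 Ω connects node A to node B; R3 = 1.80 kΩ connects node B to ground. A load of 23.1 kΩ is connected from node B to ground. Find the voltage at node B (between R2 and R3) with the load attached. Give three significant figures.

V ≈ 10.1 V

At node B, R3 is in parallel with the load: R3‖R_L = 1670 Ω.
Below node A the resistance is R2 + (R3‖R_L) = 2199 Ω, so V_A = 15.0 × 2199/2470 = 13.35 V.
Then V_B = V_A × (R3‖R_L)/(R2 + R3‖R_L) = 13.35 × 1670/2199 = 10.1 V.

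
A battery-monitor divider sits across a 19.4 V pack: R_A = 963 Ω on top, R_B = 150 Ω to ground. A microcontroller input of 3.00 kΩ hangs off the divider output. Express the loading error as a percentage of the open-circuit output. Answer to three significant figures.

The divider's output (Thévenin) resistance is R_A‖R_B = 129.8 Ω.
Fractional drop under load = R_th/(R_th + R_L) = 129.8 / (129.8 + 3000) = 0.04147.
So the output falls by 4.15 %.

4.15 %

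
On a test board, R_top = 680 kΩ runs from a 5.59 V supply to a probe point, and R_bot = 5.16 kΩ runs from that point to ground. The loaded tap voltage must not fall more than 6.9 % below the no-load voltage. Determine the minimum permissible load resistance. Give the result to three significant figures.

R_L(min) ≈ 69.1 kΩ

Output resistance R_th = R_top‖R_bot = (680 × 5.16)/685.2 = 5.121 kΩ.
The fractional drop is R_th/(R_th + R_L); requiring this ≤ 0.0690 gives R_L ≥ R_th(1/0.0690 − 1) = 5.121 × 13.49 = 69.1 kΩ.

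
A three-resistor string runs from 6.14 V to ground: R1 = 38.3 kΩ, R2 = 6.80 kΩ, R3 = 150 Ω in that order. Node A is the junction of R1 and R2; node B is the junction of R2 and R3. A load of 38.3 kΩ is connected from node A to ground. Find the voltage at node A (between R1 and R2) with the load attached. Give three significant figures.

Below node A the series string R2+R3 = 6950 Ω sits in parallel with the 38300 Ω load: 5883 Ω.
V_A = 6.14 × 5883/(38300 + 5883) = 0.817 V.

V ≈ 0.817 V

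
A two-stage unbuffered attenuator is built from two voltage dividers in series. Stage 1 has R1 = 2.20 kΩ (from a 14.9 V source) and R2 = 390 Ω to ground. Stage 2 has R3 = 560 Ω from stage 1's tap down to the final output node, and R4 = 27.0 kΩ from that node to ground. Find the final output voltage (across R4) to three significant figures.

V_out ≈ 2.17 V

Stage 2 presents R3+R4 = 27560 Ω as a load on stage 1's tap.
Stage 1's lower leg becomes R2‖(R3+R4) = 384.6 Ω, so V_mid = 14.9 × 384.6/2585 = 2.217 V.
Stage 2 is itself unloaded: V_out = V_mid × R4/(R3+R4) = 2.217 × 27000/27560 = 2.17 V.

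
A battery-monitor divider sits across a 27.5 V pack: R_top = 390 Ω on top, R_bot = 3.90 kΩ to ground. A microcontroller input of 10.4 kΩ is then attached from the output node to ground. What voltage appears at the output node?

V_out ≈ 24.2 V

The load sits in parallel with R_bot: R_bot‖R_L = (3900 × 10400) / (3900 + 10400) = 2836 Ω.
V_out = 27.5 × 2836 / (390 + 2836) = 27.5 × 2836/3226 = 24.2 V.
(Unloaded it would have been 25.0 V.)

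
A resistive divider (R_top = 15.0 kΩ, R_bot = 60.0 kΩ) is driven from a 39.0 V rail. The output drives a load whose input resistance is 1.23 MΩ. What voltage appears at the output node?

The load sits in parallel with R_bot: R_bot‖R_L = (60.0 × 1230) / (60.0 + 1230) = 57.21 kΩ.
V_out = 39.0 × 57.21 / (15.0 + 57.21) = 39.0 × 57.21/72.21 = 30.9 V.

V_out ≈ 30.9 V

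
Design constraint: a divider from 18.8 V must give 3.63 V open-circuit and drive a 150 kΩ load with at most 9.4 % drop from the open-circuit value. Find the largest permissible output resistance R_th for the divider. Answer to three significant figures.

R_th ≤ 15.6 kΩ

Loading drop = R_th/(R_th + R_L) ≤ 0.0940, so R_th ≤ R_L · ε/(1−ε) = 150 kΩ × 0.0940/0.9060 = 15.6 kΩ.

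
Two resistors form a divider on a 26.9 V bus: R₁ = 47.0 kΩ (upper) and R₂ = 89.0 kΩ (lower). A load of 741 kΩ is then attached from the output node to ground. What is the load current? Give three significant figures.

I_L ≈ 0.0228 mA

R₂‖R_L = 79.46 kΩ; V_out = 26.9 × 79.46/126.5 = 16.90 V.
I_L = V_out / R_L = 16.90 / 741 kΩ = 0.0228 mA.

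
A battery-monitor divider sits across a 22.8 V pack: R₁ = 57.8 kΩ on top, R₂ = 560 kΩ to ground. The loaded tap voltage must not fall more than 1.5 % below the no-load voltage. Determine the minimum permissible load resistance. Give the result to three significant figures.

R_L(min) ≈ 3.44 MΩ

Output resistance R_th = R₁‖R₂ = (57.8 × 560)/617.8 = 52.39 kΩ.
The fractional drop is R_th/(R_th + R_L); requiring this ≤ 0.0150 gives R_L ≥ R_th(1/0.0150 − 1) = 52.39 × 65.67 = 3.44 MΩ.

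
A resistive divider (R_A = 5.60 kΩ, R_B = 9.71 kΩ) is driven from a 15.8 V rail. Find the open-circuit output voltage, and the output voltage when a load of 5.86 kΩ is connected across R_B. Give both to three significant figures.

Open-circuit: V = 15.8 × 9.71/(5.60 + 9.71) = 10.0 V.
With the load, R_B becomes R_B‖R_L = 3.655 kΩ, so V = 15.8 × 3.655/9.255 = 6.24 V.

Unloaded: 10.0 V; loaded: 6.24 V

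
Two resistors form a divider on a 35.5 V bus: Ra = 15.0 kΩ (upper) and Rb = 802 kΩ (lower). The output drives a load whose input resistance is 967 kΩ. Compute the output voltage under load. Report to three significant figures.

V_out ≈ 34.3 V

The load sits in parallel with Rb: Rb‖R_L = (802 × 967) / (802 + 967) = 438.4 kΩ.
V_out = 35.5 × 438.4 / (15.0 + 438.4) = 35.5 × 438.4/453.4 = 34.3 V.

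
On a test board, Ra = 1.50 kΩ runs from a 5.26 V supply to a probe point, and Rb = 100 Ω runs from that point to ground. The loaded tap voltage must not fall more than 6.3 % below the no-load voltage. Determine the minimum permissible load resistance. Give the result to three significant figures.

Output resistance R_th = Ra‖Rb = (1500 × 100)/1600 = 93.75 Ω.
The fractional drop is R_th/(R_th + R_L); requiring this ≤ 0.0630 gives R_L ≥ R_th(1/0.0630 − 1) = 93.75 × 14.87 = 1.39 kΩ.

R_L(min) ≈ 1.39 kΩ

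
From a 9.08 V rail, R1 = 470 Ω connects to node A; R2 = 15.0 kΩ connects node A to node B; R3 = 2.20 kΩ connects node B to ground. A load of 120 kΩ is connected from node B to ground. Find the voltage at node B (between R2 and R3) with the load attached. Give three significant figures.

V ≈ 1.11 V

At node B, R3 is in parallel with the load: R3‖R_L = 2160 Ω.
Below node A the resistance is R2 + (R3‖R_L) = 17160 Ω, so V_A = 9.08 × 17160/17630 = 8.838 V.
Then V_B = V_A × (R3‖R_L)/(R2 + R3‖R_L) = 8.838 × 2160/17160 = 1.11 V.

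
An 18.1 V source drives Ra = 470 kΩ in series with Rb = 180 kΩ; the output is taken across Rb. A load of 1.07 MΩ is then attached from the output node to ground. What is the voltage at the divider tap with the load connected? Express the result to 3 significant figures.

The load sits in parallel with Rb: Rb‖R_L = (180 × 1070) / (180 + 1070) = 154.1 kΩ.
V_out = 18.1 × 154.1 / (470 + 154.1) = 18.1 × 154.1/624.1 = 4.47 V.
(Unloaded it would have been 5.01 V.)

V_out ≈ 4.47 V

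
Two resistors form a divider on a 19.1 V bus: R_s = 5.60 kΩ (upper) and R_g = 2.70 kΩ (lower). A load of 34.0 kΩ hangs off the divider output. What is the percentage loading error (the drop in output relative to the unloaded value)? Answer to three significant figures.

The divider's output (Thévenin) resistance is R_s‖R_g = 1.822 kΩ.
Fractional drop under load = R_th/(R_th + R_L) = 1.822 / (1.822 + 34.0) = 0.05085.
So the output falls by 5.09 %.

5.09 %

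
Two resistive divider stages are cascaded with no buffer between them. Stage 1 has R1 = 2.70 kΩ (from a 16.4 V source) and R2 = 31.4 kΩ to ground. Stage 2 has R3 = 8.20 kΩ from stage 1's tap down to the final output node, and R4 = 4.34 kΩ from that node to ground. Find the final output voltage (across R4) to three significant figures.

V_out ≈ 4.36 V

Stage 2 presents R3+R4 = 12.54 kΩ as a load on stage 1's tap.
Stage 1's lower leg becomes R2‖(R3+R4) = 8.961 kΩ, so V_mid = 16.4 × 8.961/11.66 = 12.60 V.
Stage 2 is itself unloaded: V_out = V_mid × R4/(R3+R4) = 12.60 × 4.34/12.54 = 4.36 V.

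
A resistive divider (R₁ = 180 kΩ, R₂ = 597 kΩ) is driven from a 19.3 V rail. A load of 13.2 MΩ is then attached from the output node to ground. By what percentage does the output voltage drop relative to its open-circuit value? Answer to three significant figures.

The divider's output (Thévenin) resistance is R₁‖R₂ = 138.3 kΩ.
Fractional drop under load = R_th/(R_th + R_L) = 138.3 / (138.3 + 13200) = 0.01037.
So the output falls by 1.04 %.

1.04 %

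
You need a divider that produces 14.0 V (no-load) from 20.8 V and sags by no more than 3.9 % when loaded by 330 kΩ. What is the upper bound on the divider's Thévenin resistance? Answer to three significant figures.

Loading drop = R_th/(R_th + R_L) ≤ 0.0390, so R_th ≤ R_L · ε/(1−ε) = 330 kΩ × 0.0390/0.9610 = 13.4 kΩ.
(Any R1, R2 with R2/(R1+R2) = 0.673 and R1‖R2 ≤ 13.4 kΩ will meet the spec.)

R_th ≤ 13.4 kΩ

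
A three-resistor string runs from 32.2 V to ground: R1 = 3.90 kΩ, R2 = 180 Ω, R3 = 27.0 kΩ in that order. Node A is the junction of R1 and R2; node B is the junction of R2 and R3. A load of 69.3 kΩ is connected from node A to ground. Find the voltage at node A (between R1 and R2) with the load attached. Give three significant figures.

Below node A the series string R2+R3 = 27180 Ω sits in parallel with the 69300 Ω load: 19520 Ω.
V_A = 32.2 × 19520/(3900 + 19520) = 26.8 V.

V ≈ 26.8 V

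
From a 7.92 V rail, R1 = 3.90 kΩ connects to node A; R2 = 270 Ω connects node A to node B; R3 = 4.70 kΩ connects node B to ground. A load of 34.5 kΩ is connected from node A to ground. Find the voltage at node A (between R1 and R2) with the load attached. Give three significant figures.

V ≈ 4.17 V

Below node A the series string R2+R3 = 4970 Ω sits in parallel with the 34500 Ω load: 4344 Ω.
V_A = 7.92 × 4344/(3900 + 4344) = 4.17 V.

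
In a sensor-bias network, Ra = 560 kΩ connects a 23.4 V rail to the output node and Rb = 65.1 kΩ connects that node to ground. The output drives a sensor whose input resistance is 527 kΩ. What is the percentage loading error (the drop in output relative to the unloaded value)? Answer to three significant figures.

9.96 %

The divider's output (Thévenin) resistance is Ra‖Rb = 58.32 kΩ.
Fractional drop under load = R_th/(R_th + R_L) = 58.32 / (58.32 + 527) = 0.09964.
So the output falls by 9.96 %.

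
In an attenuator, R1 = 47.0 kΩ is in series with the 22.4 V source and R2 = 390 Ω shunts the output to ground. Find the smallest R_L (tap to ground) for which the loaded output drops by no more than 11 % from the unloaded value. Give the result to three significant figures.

Output resistance R_th = R1‖R2 = (47000 × 390)/47390 = 386.8 Ω.
The fractional drop is R_th/(R_th + R_L); requiring this ≤ 0.110 gives R_L ≥ R_th(1/0.110 − 1) = 386.8 × 8.091 = 3.13 kΩ.

R_L(min) ≈ 3.13 kΩ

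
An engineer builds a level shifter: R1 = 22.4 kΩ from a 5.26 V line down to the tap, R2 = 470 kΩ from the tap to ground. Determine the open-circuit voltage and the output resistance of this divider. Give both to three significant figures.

V_th is the open-circuit tap voltage: 5.26 × 470/(22.4 + 470) = 5.02 V.
With the supply zeroed, R1 and R2 appear in parallel from the tap: R_th = R1‖R2 = (22.4 × 470)/492.4 = 21.4 kΩ.

V_th = 5.02 V, R_th = 21.4 kΩ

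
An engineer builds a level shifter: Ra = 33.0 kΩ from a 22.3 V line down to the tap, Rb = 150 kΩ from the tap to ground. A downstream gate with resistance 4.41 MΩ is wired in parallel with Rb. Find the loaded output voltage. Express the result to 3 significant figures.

The load sits in parallel with Rb: Rb‖R_L = (150 × 4410) / (150 + 4410) = 145.1 kΩ.
V_out = 22.3 × 145.1 / (33.0 + 145.1) = 22.3 × 145.1/178.1 = 18.2 V.
(Unloaded it would have been 18.3 V.)

V_out ≈ 18.2 V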